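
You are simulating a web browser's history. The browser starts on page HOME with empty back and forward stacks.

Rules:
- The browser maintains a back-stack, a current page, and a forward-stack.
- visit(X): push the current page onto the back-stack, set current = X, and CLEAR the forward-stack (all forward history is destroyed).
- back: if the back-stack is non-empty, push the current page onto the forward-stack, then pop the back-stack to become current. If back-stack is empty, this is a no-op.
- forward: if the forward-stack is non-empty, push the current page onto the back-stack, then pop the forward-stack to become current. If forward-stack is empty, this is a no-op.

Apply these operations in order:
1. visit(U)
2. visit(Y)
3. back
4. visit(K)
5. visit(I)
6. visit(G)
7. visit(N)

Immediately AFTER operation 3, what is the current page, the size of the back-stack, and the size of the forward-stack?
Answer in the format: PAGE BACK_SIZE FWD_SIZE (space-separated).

After 1 (visit(U)): cur=U back=1 fwd=0
After 2 (visit(Y)): cur=Y back=2 fwd=0
After 3 (back): cur=U back=1 fwd=1

U 1 1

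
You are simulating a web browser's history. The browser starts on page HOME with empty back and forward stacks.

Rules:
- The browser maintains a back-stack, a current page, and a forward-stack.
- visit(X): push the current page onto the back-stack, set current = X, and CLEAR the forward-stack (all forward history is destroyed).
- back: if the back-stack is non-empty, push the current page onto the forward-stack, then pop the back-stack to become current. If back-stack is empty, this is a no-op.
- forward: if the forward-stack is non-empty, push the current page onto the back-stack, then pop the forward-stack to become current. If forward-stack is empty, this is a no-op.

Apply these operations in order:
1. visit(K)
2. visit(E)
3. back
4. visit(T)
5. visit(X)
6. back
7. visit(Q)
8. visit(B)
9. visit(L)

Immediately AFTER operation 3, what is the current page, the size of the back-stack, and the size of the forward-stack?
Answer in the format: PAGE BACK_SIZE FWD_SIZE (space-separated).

After 1 (visit(K)): cur=K back=1 fwd=0
After 2 (visit(E)): cur=E back=2 fwd=0
After 3 (back): cur=K back=1 fwd=1

K 1 1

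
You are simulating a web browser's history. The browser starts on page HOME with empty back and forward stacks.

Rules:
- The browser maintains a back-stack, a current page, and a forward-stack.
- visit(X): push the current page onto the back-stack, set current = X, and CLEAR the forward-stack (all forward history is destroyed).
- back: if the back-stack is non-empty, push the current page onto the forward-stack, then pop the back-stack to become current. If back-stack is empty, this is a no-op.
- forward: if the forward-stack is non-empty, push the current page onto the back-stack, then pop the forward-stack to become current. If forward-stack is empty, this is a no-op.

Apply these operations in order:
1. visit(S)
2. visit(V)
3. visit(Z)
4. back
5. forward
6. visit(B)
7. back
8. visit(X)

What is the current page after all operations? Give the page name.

Answer: X

Derivation:
After 1 (visit(S)): cur=S back=1 fwd=0
After 2 (visit(V)): cur=V back=2 fwd=0
After 3 (visit(Z)): cur=Z back=3 fwd=0
After 4 (back): cur=V back=2 fwd=1
After 5 (forward): cur=Z back=3 fwd=0
After 6 (visit(B)): cur=B back=4 fwd=0
After 7 (back): cur=Z back=3 fwd=1
After 8 (visit(X)): cur=X back=4 fwd=0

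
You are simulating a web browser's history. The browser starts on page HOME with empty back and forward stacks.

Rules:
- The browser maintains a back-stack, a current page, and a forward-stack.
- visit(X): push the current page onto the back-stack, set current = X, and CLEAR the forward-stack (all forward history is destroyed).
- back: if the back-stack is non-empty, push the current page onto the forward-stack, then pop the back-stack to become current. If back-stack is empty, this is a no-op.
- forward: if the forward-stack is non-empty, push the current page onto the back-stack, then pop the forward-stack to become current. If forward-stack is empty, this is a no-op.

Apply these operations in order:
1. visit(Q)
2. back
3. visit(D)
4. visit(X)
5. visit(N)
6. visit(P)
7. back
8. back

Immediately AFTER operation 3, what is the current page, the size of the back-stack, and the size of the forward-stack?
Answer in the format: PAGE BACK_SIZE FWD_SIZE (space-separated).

After 1 (visit(Q)): cur=Q back=1 fwd=0
After 2 (back): cur=HOME back=0 fwd=1
After 3 (visit(D)): cur=D back=1 fwd=0

D 1 0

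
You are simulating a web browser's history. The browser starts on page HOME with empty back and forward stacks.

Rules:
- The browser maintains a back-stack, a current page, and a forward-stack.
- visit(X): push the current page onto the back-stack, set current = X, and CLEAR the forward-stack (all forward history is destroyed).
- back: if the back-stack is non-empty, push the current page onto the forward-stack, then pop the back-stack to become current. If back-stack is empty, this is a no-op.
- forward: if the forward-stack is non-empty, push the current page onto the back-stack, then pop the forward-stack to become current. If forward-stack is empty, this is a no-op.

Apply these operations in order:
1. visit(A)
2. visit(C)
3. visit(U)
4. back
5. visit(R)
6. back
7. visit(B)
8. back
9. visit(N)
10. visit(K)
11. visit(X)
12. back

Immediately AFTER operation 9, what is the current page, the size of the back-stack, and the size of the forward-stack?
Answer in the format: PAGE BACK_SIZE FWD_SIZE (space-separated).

After 1 (visit(A)): cur=A back=1 fwd=0
After 2 (visit(C)): cur=C back=2 fwd=0
After 3 (visit(U)): cur=U back=3 fwd=0
After 4 (back): cur=C back=2 fwd=1
After 5 (visit(R)): cur=R back=3 fwd=0
After 6 (back): cur=C back=2 fwd=1
After 7 (visit(B)): cur=B back=3 fwd=0
After 8 (back): cur=C back=2 fwd=1
After 9 (visit(N)): cur=N back=3 fwd=0

N 3 0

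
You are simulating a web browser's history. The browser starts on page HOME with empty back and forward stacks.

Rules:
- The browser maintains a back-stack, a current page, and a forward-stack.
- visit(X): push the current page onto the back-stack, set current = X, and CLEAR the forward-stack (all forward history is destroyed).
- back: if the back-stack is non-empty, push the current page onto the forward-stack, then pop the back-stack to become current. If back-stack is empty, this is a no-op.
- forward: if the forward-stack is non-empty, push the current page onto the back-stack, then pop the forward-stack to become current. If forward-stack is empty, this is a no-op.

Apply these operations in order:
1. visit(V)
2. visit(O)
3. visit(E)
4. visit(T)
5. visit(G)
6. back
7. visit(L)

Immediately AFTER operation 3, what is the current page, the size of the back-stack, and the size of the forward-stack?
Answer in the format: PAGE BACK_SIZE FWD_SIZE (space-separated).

After 1 (visit(V)): cur=V back=1 fwd=0
After 2 (visit(O)): cur=O back=2 fwd=0
After 3 (visit(E)): cur=E back=3 fwd=0

E 3 0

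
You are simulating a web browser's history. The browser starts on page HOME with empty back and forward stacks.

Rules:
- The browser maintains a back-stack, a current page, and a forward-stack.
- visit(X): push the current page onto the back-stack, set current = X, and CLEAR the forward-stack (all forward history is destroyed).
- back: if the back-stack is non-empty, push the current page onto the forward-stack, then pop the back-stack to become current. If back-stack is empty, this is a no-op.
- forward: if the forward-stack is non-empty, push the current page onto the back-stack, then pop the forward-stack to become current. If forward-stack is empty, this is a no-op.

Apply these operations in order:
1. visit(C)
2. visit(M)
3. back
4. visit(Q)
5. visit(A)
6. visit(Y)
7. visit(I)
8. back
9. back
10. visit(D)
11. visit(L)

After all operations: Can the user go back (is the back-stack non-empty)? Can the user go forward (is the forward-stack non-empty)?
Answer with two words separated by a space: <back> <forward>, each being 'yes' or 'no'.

After 1 (visit(C)): cur=C back=1 fwd=0
After 2 (visit(M)): cur=M back=2 fwd=0
After 3 (back): cur=C back=1 fwd=1
After 4 (visit(Q)): cur=Q back=2 fwd=0
After 5 (visit(A)): cur=A back=3 fwd=0
After 6 (visit(Y)): cur=Y back=4 fwd=0
After 7 (visit(I)): cur=I back=5 fwd=0
After 8 (back): cur=Y back=4 fwd=1
After 9 (back): cur=A back=3 fwd=2
After 10 (visit(D)): cur=D back=4 fwd=0
After 11 (visit(L)): cur=L back=5 fwd=0

Answer: yes no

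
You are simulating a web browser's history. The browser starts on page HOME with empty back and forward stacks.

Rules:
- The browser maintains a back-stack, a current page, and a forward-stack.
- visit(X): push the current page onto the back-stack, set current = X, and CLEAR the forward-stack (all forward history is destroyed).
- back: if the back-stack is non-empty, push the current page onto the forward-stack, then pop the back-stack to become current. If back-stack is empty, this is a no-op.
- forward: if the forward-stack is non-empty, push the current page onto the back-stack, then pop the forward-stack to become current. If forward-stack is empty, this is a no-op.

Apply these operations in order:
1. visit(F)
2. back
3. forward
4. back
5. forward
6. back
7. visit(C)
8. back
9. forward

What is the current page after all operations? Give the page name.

Answer: C

Derivation:
After 1 (visit(F)): cur=F back=1 fwd=0
After 2 (back): cur=HOME back=0 fwd=1
After 3 (forward): cur=F back=1 fwd=0
After 4 (back): cur=HOME back=0 fwd=1
After 5 (forward): cur=F back=1 fwd=0
After 6 (back): cur=HOME back=0 fwd=1
After 7 (visit(C)): cur=C back=1 fwd=0
After 8 (back): cur=HOME back=0 fwd=1
After 9 (forward): cur=C back=1 fwd=0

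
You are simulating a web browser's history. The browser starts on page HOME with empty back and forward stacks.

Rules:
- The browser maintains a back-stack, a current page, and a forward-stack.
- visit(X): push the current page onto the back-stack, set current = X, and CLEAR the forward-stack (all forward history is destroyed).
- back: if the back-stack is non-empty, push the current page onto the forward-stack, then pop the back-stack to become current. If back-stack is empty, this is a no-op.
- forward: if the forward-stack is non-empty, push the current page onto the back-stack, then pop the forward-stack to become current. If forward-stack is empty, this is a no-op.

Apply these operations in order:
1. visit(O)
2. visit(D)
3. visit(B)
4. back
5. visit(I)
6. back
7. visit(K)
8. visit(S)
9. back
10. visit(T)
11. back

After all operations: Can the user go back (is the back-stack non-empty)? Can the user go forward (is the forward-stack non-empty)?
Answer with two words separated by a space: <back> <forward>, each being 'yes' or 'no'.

After 1 (visit(O)): cur=O back=1 fwd=0
After 2 (visit(D)): cur=D back=2 fwd=0
After 3 (visit(B)): cur=B back=3 fwd=0
After 4 (back): cur=D back=2 fwd=1
After 5 (visit(I)): cur=I back=3 fwd=0
After 6 (back): cur=D back=2 fwd=1
After 7 (visit(K)): cur=K back=3 fwd=0
After 8 (visit(S)): cur=S back=4 fwd=0
After 9 (back): cur=K back=3 fwd=1
After 10 (visit(T)): cur=T back=4 fwd=0
After 11 (back): cur=K back=3 fwd=1

Answer: yes yes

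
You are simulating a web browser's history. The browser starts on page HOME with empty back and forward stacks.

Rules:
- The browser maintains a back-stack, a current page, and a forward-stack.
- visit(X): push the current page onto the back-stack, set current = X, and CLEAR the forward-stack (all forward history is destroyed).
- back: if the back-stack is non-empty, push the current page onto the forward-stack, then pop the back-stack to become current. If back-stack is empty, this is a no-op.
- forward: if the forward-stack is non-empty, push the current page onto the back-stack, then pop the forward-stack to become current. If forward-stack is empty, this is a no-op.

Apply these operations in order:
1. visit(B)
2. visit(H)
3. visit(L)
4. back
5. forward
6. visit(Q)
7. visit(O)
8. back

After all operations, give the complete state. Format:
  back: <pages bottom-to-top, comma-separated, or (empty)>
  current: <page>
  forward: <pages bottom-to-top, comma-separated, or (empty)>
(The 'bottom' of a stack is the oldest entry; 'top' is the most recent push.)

After 1 (visit(B)): cur=B back=1 fwd=0
After 2 (visit(H)): cur=H back=2 fwd=0
After 3 (visit(L)): cur=L back=3 fwd=0
After 4 (back): cur=H back=2 fwd=1
After 5 (forward): cur=L back=3 fwd=0
After 6 (visit(Q)): cur=Q back=4 fwd=0
After 7 (visit(O)): cur=O back=5 fwd=0
After 8 (back): cur=Q back=4 fwd=1

Answer: back: HOME,B,H,L
current: Q
forward: O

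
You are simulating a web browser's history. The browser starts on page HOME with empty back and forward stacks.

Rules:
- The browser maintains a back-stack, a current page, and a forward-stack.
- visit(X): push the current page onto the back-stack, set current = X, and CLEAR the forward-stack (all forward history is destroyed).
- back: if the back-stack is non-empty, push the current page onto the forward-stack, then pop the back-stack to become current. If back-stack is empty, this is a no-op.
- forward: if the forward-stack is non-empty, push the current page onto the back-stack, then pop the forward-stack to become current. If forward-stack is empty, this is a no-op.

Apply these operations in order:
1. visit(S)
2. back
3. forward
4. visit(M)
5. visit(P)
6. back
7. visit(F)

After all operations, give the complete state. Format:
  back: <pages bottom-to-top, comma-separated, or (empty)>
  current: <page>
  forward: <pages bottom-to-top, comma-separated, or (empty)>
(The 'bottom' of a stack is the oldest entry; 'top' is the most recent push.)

After 1 (visit(S)): cur=S back=1 fwd=0
After 2 (back): cur=HOME back=0 fwd=1
After 3 (forward): cur=S back=1 fwd=0
After 4 (visit(M)): cur=M back=2 fwd=0
After 5 (visit(P)): cur=P back=3 fwd=0
After 6 (back): cur=M back=2 fwd=1
After 7 (visit(F)): cur=F back=3 fwd=0

Answer: back: HOME,S,M
current: F
forward: (empty)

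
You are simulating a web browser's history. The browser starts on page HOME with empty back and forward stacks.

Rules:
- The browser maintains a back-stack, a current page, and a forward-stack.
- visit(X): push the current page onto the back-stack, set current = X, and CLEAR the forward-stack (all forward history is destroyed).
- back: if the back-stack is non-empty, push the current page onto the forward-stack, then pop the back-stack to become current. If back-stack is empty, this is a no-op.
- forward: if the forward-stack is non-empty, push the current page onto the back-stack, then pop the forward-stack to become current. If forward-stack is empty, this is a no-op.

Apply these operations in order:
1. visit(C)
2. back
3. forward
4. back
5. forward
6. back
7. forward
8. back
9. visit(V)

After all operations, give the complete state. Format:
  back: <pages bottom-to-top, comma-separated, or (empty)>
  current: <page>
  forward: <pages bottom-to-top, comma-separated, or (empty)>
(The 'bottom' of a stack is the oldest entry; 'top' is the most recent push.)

After 1 (visit(C)): cur=C back=1 fwd=0
After 2 (back): cur=HOME back=0 fwd=1
After 3 (forward): cur=C back=1 fwd=0
After 4 (back): cur=HOME back=0 fwd=1
After 5 (forward): cur=C back=1 fwd=0
After 6 (back): cur=HOME back=0 fwd=1
After 7 (forward): cur=C back=1 fwd=0
After 8 (back): cur=HOME back=0 fwd=1
After 9 (visit(V)): cur=V back=1 fwd=0

Answer: back: HOME
current: V
forward: (empty)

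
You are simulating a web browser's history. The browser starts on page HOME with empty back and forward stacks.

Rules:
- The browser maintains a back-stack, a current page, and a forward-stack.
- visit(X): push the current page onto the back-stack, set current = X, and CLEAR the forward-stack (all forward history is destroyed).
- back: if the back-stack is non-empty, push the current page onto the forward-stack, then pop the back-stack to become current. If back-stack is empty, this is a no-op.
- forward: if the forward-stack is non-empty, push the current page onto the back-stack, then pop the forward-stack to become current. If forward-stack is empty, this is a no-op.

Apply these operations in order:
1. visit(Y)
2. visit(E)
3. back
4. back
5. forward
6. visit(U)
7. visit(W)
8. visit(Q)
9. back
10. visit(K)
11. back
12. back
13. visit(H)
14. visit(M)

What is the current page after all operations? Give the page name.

After 1 (visit(Y)): cur=Y back=1 fwd=0
After 2 (visit(E)): cur=E back=2 fwd=0
After 3 (back): cur=Y back=1 fwd=1
After 4 (back): cur=HOME back=0 fwd=2
After 5 (forward): cur=Y back=1 fwd=1
After 6 (visit(U)): cur=U back=2 fwd=0
After 7 (visit(W)): cur=W back=3 fwd=0
After 8 (visit(Q)): cur=Q back=4 fwd=0
After 9 (back): cur=W back=3 fwd=1
After 10 (visit(K)): cur=K back=4 fwd=0
After 11 (back): cur=W back=3 fwd=1
After 12 (back): cur=U back=2 fwd=2
After 13 (visit(H)): cur=H back=3 fwd=0
After 14 (visit(M)): cur=M back=4 fwd=0

Answer: M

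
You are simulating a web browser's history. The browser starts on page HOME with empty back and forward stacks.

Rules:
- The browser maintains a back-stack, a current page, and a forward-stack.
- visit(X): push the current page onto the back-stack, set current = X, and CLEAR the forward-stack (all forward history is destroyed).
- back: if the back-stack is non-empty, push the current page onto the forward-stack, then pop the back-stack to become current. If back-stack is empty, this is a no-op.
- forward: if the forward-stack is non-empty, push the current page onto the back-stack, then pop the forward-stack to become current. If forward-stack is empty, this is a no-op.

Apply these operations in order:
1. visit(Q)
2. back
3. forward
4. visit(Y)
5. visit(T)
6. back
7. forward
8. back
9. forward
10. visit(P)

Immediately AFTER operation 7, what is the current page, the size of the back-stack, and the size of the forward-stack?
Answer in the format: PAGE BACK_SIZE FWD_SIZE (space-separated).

After 1 (visit(Q)): cur=Q back=1 fwd=0
After 2 (back): cur=HOME back=0 fwd=1
After 3 (forward): cur=Q back=1 fwd=0
After 4 (visit(Y)): cur=Y back=2 fwd=0
After 5 (visit(T)): cur=T back=3 fwd=0
After 6 (back): cur=Y back=2 fwd=1
After 7 (forward): cur=T back=3 fwd=0

T 3 0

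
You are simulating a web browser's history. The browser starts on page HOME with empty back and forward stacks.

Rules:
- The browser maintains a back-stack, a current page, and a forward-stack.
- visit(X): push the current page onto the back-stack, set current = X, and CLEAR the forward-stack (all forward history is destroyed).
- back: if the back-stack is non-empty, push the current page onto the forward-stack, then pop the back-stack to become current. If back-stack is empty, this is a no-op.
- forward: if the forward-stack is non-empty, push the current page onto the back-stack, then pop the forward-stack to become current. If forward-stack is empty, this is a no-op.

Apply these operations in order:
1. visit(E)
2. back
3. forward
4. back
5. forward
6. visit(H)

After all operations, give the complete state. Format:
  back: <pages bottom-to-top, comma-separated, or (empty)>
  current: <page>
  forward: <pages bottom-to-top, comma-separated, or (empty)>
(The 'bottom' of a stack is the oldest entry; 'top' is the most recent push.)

Answer: back: HOME,E
current: H
forward: (empty)

Derivation:
After 1 (visit(E)): cur=E back=1 fwd=0
After 2 (back): cur=HOME back=0 fwd=1
After 3 (forward): cur=E back=1 fwd=0
After 4 (back): cur=HOME back=0 fwd=1
After 5 (forward): cur=E back=1 fwd=0
After 6 (visit(H)): cur=H back=2 fwd=0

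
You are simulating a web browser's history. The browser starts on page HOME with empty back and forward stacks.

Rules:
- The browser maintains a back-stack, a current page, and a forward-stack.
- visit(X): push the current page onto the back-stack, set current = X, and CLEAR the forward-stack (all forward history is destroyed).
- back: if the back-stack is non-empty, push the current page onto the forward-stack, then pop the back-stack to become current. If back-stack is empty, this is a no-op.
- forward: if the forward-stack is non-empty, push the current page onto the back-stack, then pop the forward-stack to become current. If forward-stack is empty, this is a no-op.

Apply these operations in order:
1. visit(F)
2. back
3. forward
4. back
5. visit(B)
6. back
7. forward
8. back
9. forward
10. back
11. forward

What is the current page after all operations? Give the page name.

Answer: B

Derivation:
After 1 (visit(F)): cur=F back=1 fwd=0
After 2 (back): cur=HOME back=0 fwd=1
After 3 (forward): cur=F back=1 fwd=0
After 4 (back): cur=HOME back=0 fwd=1
After 5 (visit(B)): cur=B back=1 fwd=0
After 6 (back): cur=HOME back=0 fwd=1
After 7 (forward): cur=B back=1 fwd=0
After 8 (back): cur=HOME back=0 fwd=1
After 9 (forward): cur=B back=1 fwd=0
After 10 (back): cur=HOME back=0 fwd=1
After 11 (forward): cur=B back=1 fwd=0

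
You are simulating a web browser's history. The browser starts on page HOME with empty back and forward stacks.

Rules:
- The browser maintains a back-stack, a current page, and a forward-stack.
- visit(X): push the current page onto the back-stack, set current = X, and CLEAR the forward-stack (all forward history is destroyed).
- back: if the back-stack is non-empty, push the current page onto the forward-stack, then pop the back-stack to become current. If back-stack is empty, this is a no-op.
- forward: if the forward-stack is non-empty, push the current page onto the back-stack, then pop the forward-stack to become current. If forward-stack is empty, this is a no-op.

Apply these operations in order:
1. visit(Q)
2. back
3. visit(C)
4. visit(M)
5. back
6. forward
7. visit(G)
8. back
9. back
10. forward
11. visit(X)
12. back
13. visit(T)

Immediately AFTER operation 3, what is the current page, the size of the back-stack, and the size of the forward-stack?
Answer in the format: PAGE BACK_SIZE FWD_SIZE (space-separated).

After 1 (visit(Q)): cur=Q back=1 fwd=0
After 2 (back): cur=HOME back=0 fwd=1
After 3 (visit(C)): cur=C back=1 fwd=0

C 1 0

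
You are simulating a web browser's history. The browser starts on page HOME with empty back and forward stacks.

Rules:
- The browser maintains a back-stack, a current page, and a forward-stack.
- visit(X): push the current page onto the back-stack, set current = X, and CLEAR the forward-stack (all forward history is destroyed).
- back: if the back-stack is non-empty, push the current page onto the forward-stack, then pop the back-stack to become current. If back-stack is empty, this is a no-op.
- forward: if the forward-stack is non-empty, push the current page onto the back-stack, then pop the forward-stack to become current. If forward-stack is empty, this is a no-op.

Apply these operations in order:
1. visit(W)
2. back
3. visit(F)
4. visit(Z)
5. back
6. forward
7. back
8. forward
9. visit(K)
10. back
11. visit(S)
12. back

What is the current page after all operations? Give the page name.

After 1 (visit(W)): cur=W back=1 fwd=0
After 2 (back): cur=HOME back=0 fwd=1
After 3 (visit(F)): cur=F back=1 fwd=0
After 4 (visit(Z)): cur=Z back=2 fwd=0
After 5 (back): cur=F back=1 fwd=1
After 6 (forward): cur=Z back=2 fwd=0
After 7 (back): cur=F back=1 fwd=1
After 8 (forward): cur=Z back=2 fwd=0
After 9 (visit(K)): cur=K back=3 fwd=0
After 10 (back): cur=Z back=2 fwd=1
After 11 (visit(S)): cur=S back=3 fwd=0
After 12 (back): cur=Z back=2 fwd=1

Answer: Z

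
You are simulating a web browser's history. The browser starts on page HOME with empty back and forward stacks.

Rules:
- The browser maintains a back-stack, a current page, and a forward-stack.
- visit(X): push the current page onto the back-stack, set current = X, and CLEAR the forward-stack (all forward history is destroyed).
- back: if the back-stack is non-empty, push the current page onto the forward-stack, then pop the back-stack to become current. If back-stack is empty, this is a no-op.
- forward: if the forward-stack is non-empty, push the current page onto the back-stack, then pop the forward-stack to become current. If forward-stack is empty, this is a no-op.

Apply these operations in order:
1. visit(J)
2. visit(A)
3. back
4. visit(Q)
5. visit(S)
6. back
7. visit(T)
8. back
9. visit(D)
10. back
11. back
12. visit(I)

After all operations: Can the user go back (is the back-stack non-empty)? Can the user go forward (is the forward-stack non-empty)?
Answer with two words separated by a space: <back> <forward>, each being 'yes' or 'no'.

After 1 (visit(J)): cur=J back=1 fwd=0
After 2 (visit(A)): cur=A back=2 fwd=0
After 3 (back): cur=J back=1 fwd=1
After 4 (visit(Q)): cur=Q back=2 fwd=0
After 5 (visit(S)): cur=S back=3 fwd=0
After 6 (back): cur=Q back=2 fwd=1
After 7 (visit(T)): cur=T back=3 fwd=0
After 8 (back): cur=Q back=2 fwd=1
After 9 (visit(D)): cur=D back=3 fwd=0
After 10 (back): cur=Q back=2 fwd=1
After 11 (back): cur=J back=1 fwd=2
After 12 (visit(I)): cur=I back=2 fwd=0

Answer: yes no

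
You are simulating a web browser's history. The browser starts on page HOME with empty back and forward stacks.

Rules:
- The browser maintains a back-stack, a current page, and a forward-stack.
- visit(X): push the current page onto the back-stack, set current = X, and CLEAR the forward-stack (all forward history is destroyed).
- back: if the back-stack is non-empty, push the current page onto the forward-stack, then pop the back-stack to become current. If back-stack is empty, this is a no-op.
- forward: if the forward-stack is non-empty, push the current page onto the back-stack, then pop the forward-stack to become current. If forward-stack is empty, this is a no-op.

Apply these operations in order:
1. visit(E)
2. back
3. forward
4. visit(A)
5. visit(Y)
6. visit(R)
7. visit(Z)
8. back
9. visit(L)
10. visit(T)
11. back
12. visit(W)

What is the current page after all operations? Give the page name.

Answer: W

Derivation:
After 1 (visit(E)): cur=E back=1 fwd=0
After 2 (back): cur=HOME back=0 fwd=1
After 3 (forward): cur=E back=1 fwd=0
After 4 (visit(A)): cur=A back=2 fwd=0
After 5 (visit(Y)): cur=Y back=3 fwd=0
After 6 (visit(R)): cur=R back=4 fwd=0
After 7 (visit(Z)): cur=Z back=5 fwd=0
After 8 (back): cur=R back=4 fwd=1
After 9 (visit(L)): cur=L back=5 fwd=0
After 10 (visit(T)): cur=T back=6 fwd=0
After 11 (back): cur=L back=5 fwd=1
After 12 (visit(W)): cur=W back=6 fwd=0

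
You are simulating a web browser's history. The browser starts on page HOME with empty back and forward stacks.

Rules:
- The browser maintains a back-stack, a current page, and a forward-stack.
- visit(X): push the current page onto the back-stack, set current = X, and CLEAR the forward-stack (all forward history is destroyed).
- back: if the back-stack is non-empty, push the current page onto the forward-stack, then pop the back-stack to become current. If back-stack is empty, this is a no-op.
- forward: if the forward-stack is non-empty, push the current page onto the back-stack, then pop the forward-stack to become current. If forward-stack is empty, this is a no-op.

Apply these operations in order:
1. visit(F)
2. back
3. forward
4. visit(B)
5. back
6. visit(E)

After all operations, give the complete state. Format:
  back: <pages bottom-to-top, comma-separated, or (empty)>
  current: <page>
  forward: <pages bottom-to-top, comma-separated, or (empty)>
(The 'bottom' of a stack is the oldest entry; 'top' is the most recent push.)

After 1 (visit(F)): cur=F back=1 fwd=0
After 2 (back): cur=HOME back=0 fwd=1
After 3 (forward): cur=F back=1 fwd=0
After 4 (visit(B)): cur=B back=2 fwd=0
After 5 (back): cur=F back=1 fwd=1
After 6 (visit(E)): cur=E back=2 fwd=0

Answer: back: HOME,F
current: E
forward: (empty)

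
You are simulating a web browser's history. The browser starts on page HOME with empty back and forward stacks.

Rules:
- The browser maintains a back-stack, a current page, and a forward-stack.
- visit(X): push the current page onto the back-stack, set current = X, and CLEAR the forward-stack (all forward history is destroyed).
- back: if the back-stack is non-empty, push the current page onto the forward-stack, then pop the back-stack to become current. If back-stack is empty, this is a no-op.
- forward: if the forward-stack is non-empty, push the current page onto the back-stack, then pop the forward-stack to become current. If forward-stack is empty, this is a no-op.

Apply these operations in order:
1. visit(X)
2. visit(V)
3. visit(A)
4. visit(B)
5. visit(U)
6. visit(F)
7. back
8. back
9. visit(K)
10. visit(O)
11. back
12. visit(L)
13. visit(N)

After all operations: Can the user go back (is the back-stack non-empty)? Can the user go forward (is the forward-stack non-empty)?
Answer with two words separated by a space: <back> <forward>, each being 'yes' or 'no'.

Answer: yes no

Derivation:
After 1 (visit(X)): cur=X back=1 fwd=0
After 2 (visit(V)): cur=V back=2 fwd=0
After 3 (visit(A)): cur=A back=3 fwd=0
After 4 (visit(B)): cur=B back=4 fwd=0
After 5 (visit(U)): cur=U back=5 fwd=0
After 6 (visit(F)): cur=F back=6 fwd=0
After 7 (back): cur=U back=5 fwd=1
After 8 (back): cur=B back=4 fwd=2
After 9 (visit(K)): cur=K back=5 fwd=0
After 10 (visit(O)): cur=O back=6 fwd=0
After 11 (back): cur=K back=5 fwd=1
After 12 (visit(L)): cur=L back=6 fwd=0
After 13 (visit(N)): cur=N back=7 fwd=0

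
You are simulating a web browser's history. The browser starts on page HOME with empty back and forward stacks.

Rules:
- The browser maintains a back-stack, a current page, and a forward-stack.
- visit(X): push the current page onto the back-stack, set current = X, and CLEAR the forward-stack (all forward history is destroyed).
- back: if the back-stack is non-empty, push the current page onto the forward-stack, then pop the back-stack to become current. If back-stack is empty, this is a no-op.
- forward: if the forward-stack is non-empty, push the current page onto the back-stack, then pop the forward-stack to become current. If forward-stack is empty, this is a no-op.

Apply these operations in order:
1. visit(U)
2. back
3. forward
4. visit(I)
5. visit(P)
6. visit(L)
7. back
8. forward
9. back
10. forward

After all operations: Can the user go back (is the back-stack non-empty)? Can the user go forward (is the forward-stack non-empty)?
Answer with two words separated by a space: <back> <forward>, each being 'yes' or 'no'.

Answer: yes no

Derivation:
After 1 (visit(U)): cur=U back=1 fwd=0
After 2 (back): cur=HOME back=0 fwd=1
After 3 (forward): cur=U back=1 fwd=0
After 4 (visit(I)): cur=I back=2 fwd=0
After 5 (visit(P)): cur=P back=3 fwd=0
After 6 (visit(L)): cur=L back=4 fwd=0
After 7 (back): cur=P back=3 fwd=1
After 8 (forward): cur=L back=4 fwd=0
After 9 (back): cur=P back=3 fwd=1
After 10 (forward): cur=L back=4 fwd=0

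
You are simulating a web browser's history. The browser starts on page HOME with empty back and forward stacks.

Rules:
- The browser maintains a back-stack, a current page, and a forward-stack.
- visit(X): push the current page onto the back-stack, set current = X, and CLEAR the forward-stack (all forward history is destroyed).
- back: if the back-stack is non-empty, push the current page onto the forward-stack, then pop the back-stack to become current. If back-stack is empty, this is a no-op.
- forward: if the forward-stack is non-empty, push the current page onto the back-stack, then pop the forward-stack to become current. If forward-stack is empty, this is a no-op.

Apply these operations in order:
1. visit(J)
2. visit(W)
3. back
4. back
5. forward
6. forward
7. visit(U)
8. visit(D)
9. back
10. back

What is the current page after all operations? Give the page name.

Answer: W

Derivation:
After 1 (visit(J)): cur=J back=1 fwd=0
After 2 (visit(W)): cur=W back=2 fwd=0
After 3 (back): cur=J back=1 fwd=1
After 4 (back): cur=HOME back=0 fwd=2
After 5 (forward): cur=J back=1 fwd=1
After 6 (forward): cur=W back=2 fwd=0
After 7 (visit(U)): cur=U back=3 fwd=0
After 8 (visit(D)): cur=D back=4 fwd=0
After 9 (back): cur=U back=3 fwd=1
After 10 (back): cur=W back=2 fwd=2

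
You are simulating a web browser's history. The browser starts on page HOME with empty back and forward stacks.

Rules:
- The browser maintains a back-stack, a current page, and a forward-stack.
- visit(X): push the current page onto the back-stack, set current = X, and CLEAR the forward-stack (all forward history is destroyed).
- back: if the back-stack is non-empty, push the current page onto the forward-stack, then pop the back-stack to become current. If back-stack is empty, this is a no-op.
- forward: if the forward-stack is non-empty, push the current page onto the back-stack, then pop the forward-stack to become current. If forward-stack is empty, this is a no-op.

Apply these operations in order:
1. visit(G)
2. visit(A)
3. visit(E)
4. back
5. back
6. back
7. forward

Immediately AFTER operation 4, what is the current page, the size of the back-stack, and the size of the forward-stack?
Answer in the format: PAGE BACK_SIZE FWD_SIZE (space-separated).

After 1 (visit(G)): cur=G back=1 fwd=0
After 2 (visit(A)): cur=A back=2 fwd=0
After 3 (visit(E)): cur=E back=3 fwd=0
After 4 (back): cur=A back=2 fwd=1

A 2 1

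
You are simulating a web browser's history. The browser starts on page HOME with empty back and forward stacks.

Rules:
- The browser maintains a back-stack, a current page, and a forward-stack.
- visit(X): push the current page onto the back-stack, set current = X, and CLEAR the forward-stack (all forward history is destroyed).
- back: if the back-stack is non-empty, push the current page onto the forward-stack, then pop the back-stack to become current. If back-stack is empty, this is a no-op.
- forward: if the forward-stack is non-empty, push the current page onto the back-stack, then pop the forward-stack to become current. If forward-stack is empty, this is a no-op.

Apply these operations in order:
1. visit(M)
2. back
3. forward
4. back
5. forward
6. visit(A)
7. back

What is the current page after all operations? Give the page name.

After 1 (visit(M)): cur=M back=1 fwd=0
After 2 (back): cur=HOME back=0 fwd=1
After 3 (forward): cur=M back=1 fwd=0
After 4 (back): cur=HOME back=0 fwd=1
After 5 (forward): cur=M back=1 fwd=0
After 6 (visit(A)): cur=A back=2 fwd=0
After 7 (back): cur=M back=1 fwd=1

Answer: M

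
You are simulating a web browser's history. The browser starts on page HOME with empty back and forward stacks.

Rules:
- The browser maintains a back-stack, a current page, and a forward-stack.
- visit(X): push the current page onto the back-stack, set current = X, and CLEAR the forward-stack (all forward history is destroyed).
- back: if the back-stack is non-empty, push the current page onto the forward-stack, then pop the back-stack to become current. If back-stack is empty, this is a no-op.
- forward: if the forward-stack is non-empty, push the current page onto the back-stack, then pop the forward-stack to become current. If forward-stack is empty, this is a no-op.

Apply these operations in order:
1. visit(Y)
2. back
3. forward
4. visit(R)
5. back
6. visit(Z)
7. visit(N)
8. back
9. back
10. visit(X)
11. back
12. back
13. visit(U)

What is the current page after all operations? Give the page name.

After 1 (visit(Y)): cur=Y back=1 fwd=0
After 2 (back): cur=HOME back=0 fwd=1
After 3 (forward): cur=Y back=1 fwd=0
After 4 (visit(R)): cur=R back=2 fwd=0
After 5 (back): cur=Y back=1 fwd=1
After 6 (visit(Z)): cur=Z back=2 fwd=0
After 7 (visit(N)): cur=N back=3 fwd=0
After 8 (back): cur=Z back=2 fwd=1
After 9 (back): cur=Y back=1 fwd=2
After 10 (visit(X)): cur=X back=2 fwd=0
After 11 (back): cur=Y back=1 fwd=1
After 12 (back): cur=HOME back=0 fwd=2
After 13 (visit(U)): cur=U back=1 fwd=0

Answer: U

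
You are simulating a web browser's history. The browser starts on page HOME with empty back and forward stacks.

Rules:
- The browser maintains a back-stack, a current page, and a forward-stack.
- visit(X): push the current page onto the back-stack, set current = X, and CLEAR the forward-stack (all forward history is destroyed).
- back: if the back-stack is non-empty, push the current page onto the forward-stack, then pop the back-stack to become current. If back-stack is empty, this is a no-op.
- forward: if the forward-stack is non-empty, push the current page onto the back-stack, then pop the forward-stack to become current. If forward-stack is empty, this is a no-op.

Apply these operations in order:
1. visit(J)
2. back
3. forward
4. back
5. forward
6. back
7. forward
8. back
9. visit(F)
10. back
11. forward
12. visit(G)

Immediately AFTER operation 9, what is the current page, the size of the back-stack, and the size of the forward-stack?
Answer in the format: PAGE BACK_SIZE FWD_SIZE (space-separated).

After 1 (visit(J)): cur=J back=1 fwd=0
After 2 (back): cur=HOME back=0 fwd=1
After 3 (forward): cur=J back=1 fwd=0
After 4 (back): cur=HOME back=0 fwd=1
After 5 (forward): cur=J back=1 fwd=0
After 6 (back): cur=HOME back=0 fwd=1
After 7 (forward): cur=J back=1 fwd=0
After 8 (back): cur=HOME back=0 fwd=1
After 9 (visit(F)): cur=F back=1 fwd=0

F 1 0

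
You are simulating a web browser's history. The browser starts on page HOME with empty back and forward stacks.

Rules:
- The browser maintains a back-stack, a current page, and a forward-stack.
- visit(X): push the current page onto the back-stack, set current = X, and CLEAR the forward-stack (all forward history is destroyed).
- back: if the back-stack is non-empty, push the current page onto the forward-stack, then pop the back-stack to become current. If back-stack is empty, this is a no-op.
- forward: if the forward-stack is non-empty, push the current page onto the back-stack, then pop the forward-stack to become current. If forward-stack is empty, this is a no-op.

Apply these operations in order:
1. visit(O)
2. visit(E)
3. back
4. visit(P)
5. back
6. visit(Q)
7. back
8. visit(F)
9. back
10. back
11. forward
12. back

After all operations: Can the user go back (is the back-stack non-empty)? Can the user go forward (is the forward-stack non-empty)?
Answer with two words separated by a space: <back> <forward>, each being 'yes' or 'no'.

Answer: no yes

Derivation:
After 1 (visit(O)): cur=O back=1 fwd=0
After 2 (visit(E)): cur=E back=2 fwd=0
After 3 (back): cur=O back=1 fwd=1
After 4 (visit(P)): cur=P back=2 fwd=0
After 5 (back): cur=O back=1 fwd=1
After 6 (visit(Q)): cur=Q back=2 fwd=0
After 7 (back): cur=O back=1 fwd=1
After 8 (visit(F)): cur=F back=2 fwd=0
After 9 (back): cur=O back=1 fwd=1
After 10 (back): cur=HOME back=0 fwd=2
After 11 (forward): cur=O back=1 fwd=1
After 12 (back): cur=HOME back=0 fwd=2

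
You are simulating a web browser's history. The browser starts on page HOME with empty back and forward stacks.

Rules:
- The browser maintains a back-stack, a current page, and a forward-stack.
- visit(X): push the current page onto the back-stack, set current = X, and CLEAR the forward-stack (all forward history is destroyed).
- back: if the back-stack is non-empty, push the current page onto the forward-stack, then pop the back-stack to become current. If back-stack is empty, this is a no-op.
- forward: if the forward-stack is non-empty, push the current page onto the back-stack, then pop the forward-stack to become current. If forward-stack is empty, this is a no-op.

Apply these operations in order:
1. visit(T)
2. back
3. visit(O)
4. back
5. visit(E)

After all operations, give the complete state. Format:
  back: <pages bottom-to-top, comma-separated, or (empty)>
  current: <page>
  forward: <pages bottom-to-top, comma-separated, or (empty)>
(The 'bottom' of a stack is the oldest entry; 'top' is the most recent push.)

After 1 (visit(T)): cur=T back=1 fwd=0
After 2 (back): cur=HOME back=0 fwd=1
After 3 (visit(O)): cur=O back=1 fwd=0
After 4 (back): cur=HOME back=0 fwd=1
After 5 (visit(E)): cur=E back=1 fwd=0

Answer: back: HOME
current: E
forward: (empty)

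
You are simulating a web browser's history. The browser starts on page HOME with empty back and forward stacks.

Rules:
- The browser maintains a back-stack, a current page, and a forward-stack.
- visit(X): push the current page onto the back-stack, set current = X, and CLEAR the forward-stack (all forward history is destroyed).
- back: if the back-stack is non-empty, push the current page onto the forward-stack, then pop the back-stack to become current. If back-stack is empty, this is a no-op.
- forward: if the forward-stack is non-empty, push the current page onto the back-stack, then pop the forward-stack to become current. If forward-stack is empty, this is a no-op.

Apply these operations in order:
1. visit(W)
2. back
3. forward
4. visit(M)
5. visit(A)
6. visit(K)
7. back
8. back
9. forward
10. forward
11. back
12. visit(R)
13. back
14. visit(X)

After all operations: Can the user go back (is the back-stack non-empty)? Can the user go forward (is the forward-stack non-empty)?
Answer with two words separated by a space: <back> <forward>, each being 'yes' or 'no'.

Answer: yes no

Derivation:
After 1 (visit(W)): cur=W back=1 fwd=0
After 2 (back): cur=HOME back=0 fwd=1
After 3 (forward): cur=W back=1 fwd=0
After 4 (visit(M)): cur=M back=2 fwd=0
After 5 (visit(A)): cur=A back=3 fwd=0
After 6 (visit(K)): cur=K back=4 fwd=0
After 7 (back): cur=A back=3 fwd=1
After 8 (back): cur=M back=2 fwd=2
After 9 (forward): cur=A back=3 fwd=1
After 10 (forward): cur=K back=4 fwd=0
After 11 (back): cur=A back=3 fwd=1
After 12 (visit(R)): cur=R back=4 fwd=0
After 13 (back): cur=A back=3 fwd=1
After 14 (visit(X)): cur=X back=4 fwd=0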